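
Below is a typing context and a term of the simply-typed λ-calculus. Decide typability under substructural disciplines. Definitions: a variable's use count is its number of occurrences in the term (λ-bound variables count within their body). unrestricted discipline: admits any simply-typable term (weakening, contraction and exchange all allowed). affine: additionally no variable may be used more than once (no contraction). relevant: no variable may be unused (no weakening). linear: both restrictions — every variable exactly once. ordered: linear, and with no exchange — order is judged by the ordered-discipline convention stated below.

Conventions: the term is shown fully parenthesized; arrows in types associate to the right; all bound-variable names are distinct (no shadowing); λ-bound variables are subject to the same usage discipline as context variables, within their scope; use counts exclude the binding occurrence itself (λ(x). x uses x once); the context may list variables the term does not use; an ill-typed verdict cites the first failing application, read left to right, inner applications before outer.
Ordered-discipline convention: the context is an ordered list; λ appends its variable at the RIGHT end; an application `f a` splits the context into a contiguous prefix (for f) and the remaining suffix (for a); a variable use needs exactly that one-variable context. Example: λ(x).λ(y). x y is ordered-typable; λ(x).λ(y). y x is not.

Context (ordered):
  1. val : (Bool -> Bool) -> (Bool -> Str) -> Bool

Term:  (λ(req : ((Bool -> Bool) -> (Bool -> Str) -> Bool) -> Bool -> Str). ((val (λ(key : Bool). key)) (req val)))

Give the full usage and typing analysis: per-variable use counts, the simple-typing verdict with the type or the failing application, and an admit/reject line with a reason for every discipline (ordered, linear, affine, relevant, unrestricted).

counts: val: 2; req (λ-bound): 1; key (λ-bound): 1
order of uses: val, key, req, val
typing: well-typed — term : (((Bool -> Bool) -> (Bool -> Str) -> Bool) -> Bool -> Str) -> Bool
ordered: ✗ — repeated use of val ×2
linear: ✗ — repeated use of val ×2
affine: ✗ — repeated use of val ×2
relevant: ✓ — every one of val, req, key appears
unrestricted: ✓ — simply typable at (((Bool -> Bool) -> (Bool -> Str) -> Bool) -> Bool -> Str) -> Bool; W, C, E all held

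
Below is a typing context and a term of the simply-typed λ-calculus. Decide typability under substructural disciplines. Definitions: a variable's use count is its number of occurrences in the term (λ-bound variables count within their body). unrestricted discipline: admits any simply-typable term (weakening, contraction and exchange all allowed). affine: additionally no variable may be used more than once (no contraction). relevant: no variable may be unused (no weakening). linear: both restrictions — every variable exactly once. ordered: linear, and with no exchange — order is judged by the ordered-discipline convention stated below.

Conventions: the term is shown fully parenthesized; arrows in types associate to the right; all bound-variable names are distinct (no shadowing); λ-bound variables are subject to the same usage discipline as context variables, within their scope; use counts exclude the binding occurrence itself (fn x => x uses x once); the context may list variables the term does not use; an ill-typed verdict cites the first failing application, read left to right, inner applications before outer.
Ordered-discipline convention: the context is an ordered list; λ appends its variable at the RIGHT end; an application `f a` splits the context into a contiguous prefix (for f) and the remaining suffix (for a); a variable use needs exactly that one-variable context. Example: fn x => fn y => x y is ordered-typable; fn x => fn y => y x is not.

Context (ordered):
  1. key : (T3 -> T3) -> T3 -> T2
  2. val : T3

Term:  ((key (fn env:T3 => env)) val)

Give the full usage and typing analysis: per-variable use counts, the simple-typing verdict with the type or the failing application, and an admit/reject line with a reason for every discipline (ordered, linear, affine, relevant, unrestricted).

variable uses: key=1; val=1; env (λ-bound)=1
order of uses: key, env, val
typing: the term checks, with type T2
ordered: ✓ — one use each (key, val, env); ordered split holds
linear: ✓ — each of key, val, env used exactly once
affine: ✓ — no duplicate uses among key, val, env
relevant: ✓ — key, val, env: all used, weakening unneeded
unrestricted: ✓ — well-typed at T2; no restrictions here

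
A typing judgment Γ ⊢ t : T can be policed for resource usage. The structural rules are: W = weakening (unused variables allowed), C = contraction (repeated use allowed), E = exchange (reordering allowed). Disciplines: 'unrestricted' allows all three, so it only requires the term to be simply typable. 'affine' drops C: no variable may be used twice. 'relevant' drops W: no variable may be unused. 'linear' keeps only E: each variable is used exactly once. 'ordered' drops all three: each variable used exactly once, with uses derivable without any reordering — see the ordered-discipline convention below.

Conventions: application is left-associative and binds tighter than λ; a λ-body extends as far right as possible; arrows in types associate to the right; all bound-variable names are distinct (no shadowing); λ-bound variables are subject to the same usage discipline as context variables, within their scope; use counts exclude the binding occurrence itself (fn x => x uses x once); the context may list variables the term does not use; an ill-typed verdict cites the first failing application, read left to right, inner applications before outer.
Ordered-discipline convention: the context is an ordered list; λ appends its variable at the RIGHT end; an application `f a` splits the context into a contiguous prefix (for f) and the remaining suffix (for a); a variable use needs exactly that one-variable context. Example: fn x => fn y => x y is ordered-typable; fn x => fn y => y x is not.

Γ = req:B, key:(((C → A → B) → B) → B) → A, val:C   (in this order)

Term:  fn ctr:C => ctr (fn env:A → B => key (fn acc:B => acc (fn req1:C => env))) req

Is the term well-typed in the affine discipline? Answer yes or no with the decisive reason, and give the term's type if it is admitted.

no — the type mismatch rejects it
variable uses: req: 1×; key: 1×; val: 0×; ctr (bound): 1×; env (bound): 1×; acc (bound): 1×; req1 (bound): 0×
uses in reading order: ctr, key, acc, env, req
typing: ill-typed: can't apply a value of type B
all disciplines: ordered ✗ · linear ✗ · affine ✗ · relevant ✗ · unrestricted ✗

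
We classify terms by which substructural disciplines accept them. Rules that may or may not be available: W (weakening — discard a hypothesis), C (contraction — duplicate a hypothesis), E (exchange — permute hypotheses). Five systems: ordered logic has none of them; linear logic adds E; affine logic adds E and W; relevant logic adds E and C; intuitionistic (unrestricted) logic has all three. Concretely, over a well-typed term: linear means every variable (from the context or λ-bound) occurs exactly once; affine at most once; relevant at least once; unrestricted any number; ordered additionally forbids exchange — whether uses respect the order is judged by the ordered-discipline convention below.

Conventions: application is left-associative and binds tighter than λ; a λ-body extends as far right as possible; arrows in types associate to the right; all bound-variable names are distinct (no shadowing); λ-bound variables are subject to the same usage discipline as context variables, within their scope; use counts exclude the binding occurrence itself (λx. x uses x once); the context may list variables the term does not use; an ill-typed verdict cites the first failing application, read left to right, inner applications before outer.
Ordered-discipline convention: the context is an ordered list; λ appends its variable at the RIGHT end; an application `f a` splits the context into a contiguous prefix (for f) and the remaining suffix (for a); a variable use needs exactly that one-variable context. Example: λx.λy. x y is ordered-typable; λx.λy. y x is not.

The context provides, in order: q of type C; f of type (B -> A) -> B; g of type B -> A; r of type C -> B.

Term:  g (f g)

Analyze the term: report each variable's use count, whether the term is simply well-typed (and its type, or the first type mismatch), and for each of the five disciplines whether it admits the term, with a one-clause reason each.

use counts: q ×0; f ×1; g ×2; r ×0
use order (left to right): g, f, g
typing: the term checks, with type A
ordered: ✗ — uses contraction: g ×2; needs weakening: q, r unused
linear: ✗ — uses contraction: g ×2; needs weakening: q, r unused
affine: ✗ — uses contraction: g ×2
relevant: ✗ — needs weakening: q, r unused
unrestricted: ✓ — type-checks (A) and nothing is barred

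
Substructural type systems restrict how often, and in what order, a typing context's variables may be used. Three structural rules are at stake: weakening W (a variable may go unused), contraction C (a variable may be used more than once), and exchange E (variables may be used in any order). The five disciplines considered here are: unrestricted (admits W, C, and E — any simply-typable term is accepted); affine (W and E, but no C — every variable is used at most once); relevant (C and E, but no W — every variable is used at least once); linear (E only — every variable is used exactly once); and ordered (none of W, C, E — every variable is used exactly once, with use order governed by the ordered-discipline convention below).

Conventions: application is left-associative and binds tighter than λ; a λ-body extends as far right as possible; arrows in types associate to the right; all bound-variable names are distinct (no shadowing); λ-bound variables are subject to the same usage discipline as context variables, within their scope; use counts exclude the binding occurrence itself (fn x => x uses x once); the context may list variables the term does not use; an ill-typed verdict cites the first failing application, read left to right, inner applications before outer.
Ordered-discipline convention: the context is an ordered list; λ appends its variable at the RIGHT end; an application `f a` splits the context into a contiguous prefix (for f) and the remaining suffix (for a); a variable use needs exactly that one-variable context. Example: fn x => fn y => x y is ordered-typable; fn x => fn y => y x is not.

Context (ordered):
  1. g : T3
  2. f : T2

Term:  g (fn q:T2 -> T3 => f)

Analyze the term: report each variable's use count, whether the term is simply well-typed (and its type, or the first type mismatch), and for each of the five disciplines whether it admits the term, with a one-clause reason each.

use counts: g: 1×; f: 1×; q [bound]: 0×
order of uses: g, f
typing: ill-typed: can't apply a value of type T3
ordered ✗ (a type mismatch blocks all five)
linear ✗ (the type mismatch rejects it)
affine ✗ (not simply typable)
relevant ✗ (fails simple typing)
unrestricted ✗ (a type mismatch blocks all five)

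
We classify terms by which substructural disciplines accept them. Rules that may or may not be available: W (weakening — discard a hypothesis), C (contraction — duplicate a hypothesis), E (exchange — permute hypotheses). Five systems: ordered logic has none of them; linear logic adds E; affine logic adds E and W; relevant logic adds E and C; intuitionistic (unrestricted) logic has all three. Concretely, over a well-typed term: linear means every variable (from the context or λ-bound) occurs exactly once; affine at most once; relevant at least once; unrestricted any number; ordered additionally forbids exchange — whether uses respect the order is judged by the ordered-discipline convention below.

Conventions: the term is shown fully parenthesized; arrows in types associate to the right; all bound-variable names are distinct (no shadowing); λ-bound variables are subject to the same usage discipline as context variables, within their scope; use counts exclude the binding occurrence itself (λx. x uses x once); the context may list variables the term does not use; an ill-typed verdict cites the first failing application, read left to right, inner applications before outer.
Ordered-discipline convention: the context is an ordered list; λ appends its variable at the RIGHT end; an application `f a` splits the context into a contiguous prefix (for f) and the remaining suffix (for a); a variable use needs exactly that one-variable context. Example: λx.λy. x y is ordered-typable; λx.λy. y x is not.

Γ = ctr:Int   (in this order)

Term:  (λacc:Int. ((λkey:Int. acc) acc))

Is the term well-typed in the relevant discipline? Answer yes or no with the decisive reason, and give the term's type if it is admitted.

no — unused: ctr, key — weakening required
variable uses: ctr: 0×; acc (bound): 2×; key (bound): 0×
left-to-right use order: acc, acc
typing: ✓ — Int → Int
all disciplines: ordered ✗, linear ✗, affine ✗, relevant ✗, unrestricted ✓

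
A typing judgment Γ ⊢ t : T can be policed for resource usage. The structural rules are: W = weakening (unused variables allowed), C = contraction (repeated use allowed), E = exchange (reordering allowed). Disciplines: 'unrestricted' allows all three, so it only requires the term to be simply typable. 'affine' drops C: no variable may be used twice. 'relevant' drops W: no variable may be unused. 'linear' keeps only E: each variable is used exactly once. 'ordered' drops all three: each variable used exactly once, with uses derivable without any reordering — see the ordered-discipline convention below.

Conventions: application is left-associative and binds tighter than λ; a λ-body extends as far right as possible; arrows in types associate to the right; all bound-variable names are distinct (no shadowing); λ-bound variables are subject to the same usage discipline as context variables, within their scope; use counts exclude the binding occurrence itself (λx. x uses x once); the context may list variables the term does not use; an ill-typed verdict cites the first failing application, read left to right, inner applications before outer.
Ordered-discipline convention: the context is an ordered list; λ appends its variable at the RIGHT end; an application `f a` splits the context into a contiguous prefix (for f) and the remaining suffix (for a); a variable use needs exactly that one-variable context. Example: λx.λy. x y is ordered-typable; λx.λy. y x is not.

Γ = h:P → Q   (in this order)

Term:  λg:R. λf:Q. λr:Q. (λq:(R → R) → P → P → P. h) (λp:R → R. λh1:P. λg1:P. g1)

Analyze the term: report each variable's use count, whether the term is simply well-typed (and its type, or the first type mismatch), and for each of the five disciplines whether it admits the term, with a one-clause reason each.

use counts: h: 1×; g (λ-bound): 0×; f (λ-bound): 0×; r (λ-bound): 0×; q (λ-bound): 0×; p (λ-bound): 0×; h1 (λ-bound): 0×; g1 (λ-bound): 1×
use order (left to right): h, g1
typing: the term checks, with type R → Q → Q → P → Q
ordered: ✗, g, f, r, q, p, h1 never used (weakening)
linear: ✗, g, f, r, q, p, h1 never used (weakening)
affine: ✓, h, g, f, r, q, p, h1, g1: no repeats, contraction unneeded
relevant: ✗, g, f, r, q, p, h1 never used (weakening)
unrestricted: ✓, simply typable at R → Q → Q → P → Q; W, C, E all held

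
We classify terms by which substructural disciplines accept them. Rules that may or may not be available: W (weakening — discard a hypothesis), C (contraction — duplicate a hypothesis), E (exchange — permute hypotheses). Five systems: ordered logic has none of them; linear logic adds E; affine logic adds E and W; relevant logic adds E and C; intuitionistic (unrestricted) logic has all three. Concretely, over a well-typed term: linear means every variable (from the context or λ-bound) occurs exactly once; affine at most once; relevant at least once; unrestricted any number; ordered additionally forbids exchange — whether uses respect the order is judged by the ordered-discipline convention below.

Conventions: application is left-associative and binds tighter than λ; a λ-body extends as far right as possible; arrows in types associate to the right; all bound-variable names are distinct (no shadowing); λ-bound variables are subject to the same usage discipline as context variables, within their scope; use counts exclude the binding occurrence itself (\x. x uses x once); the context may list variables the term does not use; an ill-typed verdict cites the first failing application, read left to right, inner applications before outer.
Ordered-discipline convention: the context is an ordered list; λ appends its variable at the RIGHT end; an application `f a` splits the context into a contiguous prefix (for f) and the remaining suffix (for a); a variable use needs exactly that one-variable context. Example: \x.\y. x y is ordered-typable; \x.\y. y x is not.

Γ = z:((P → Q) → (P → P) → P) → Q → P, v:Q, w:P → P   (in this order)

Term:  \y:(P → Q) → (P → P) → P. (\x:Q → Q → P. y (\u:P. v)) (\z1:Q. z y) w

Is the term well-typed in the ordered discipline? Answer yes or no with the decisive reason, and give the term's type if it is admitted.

no — y ×2 used more than once (contraction); x, u, z1 left unused
use counts: z: 1×; v: 1×; w: 1×; y [bound]: 2×; x [bound]: 0×; u [bound]: 0×; z1 [bound]: 0×
left-to-right use order: y, v, z, y, w
typing: well-typed at ((P → Q) → (P → P) → P) → P
all disciplines: ordered ✗ | linear ✗ | affine ✗ | relevant ✗ | unrestricted ✓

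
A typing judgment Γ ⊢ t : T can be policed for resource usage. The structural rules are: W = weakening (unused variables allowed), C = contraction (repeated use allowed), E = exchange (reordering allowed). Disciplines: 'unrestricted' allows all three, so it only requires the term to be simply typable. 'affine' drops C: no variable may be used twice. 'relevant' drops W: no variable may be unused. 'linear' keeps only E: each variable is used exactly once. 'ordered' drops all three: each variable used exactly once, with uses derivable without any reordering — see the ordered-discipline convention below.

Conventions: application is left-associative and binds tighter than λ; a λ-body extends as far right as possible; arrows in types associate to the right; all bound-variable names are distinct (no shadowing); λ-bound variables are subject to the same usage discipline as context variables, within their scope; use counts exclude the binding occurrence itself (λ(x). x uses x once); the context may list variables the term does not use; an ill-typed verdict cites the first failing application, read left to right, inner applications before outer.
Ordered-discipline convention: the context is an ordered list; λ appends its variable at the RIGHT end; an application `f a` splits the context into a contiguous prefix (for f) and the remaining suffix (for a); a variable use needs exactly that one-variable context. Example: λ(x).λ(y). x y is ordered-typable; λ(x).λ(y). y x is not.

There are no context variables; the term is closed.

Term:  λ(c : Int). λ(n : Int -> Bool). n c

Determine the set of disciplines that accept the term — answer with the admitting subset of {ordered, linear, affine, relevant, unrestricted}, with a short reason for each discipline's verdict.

admitted by: linear, affine, relevant, unrestricted
variable uses: c (bound) ×1; n (bound) ×1
order of uses: n, c
typing: well-typed — term : Int -> (Int -> Bool) -> Bool
ordered: ✗ — use order n, c needs exchange
linear: ✓ — single use per variable (c, n)
affine: ✓ — none of c, n used more than once
relevant: ✓ — c, n: all used, weakening unneeded
unrestricted: ✓ — typability at Int -> (Int -> Bool) -> Bool is all that's needed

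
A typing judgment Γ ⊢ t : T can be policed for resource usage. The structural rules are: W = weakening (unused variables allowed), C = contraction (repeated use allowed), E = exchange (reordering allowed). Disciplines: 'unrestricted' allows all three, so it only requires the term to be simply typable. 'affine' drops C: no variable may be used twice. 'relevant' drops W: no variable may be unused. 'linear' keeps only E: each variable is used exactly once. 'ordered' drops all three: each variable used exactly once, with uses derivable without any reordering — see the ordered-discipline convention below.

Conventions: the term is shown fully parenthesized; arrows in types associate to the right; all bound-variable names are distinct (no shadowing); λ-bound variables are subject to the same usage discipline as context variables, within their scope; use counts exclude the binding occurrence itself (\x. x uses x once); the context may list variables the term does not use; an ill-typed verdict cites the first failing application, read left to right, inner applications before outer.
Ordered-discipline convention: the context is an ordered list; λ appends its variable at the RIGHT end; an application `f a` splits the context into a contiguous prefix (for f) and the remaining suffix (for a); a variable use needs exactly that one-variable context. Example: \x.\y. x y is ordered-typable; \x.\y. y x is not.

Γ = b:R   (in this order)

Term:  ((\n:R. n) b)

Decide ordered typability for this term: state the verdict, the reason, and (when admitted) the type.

yes — single-use (b, n), ordered derivation ok; term : R
use counts: b=1; n [bound]=1
order of uses: n, b
typing: the term checks, with type R
summary: ordered ✓ · linear ✓ · affine ✓ · relevant ✓ · unrestricted ✓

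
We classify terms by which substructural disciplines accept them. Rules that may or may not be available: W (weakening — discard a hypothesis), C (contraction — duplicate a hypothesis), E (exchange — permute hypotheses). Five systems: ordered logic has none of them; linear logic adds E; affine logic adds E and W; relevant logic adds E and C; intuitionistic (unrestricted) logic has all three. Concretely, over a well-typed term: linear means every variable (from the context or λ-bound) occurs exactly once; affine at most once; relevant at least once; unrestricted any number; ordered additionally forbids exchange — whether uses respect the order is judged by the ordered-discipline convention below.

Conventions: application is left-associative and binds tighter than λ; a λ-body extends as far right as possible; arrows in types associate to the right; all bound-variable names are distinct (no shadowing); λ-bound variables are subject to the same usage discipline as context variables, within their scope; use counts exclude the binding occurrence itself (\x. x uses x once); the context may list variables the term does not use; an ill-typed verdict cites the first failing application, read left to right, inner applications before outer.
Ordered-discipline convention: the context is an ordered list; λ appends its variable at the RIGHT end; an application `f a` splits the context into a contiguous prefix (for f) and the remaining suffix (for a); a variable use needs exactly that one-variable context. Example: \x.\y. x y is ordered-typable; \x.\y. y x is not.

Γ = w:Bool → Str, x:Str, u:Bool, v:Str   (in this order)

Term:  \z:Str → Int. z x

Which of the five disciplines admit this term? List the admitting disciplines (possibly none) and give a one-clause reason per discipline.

admitting disciplines: affine, unrestricted
use counts: w: 0, x: 1, u: 0, v: 0, z (bound): 1
uses in reading order: z, x
typing: the term checks, with type (Str → Int) → Int
ordered: ✗ — w, u, v never used (weakening)
linear: ✗ — w, u, v never used (weakening)
affine: ✓ — at most one use each (w, x, u, v, z)
relevant: ✗ — w, u, v never used (weakening)
unrestricted: ✓ — typability at (Str → Int) → Int is all that's needed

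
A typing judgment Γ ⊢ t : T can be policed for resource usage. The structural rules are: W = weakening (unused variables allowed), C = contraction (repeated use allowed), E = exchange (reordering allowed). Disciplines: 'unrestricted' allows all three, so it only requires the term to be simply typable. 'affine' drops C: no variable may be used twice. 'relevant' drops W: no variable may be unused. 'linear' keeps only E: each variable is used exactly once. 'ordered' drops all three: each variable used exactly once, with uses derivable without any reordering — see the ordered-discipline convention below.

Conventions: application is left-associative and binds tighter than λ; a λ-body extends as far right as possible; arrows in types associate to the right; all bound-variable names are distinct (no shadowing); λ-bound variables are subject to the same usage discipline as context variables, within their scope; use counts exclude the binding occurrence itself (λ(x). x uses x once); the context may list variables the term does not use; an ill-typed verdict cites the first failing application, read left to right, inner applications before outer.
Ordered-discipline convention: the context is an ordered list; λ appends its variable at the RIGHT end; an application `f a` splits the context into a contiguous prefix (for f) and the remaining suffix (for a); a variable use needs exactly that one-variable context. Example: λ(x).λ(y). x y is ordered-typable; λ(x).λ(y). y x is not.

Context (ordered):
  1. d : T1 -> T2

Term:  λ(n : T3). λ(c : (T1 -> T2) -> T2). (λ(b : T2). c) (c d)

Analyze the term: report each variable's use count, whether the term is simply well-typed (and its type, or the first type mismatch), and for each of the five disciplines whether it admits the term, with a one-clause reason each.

usage: d: 1×, n (λ-bound): 0×, c (λ-bound): 2×, b (λ-bound): 0×
order of uses: c, c, d
typing: ✓ — T3 -> ((T1 -> T2) -> T2) -> (T1 -> T2) -> T2
ordered: ✗, repeated use of c ×2; n, b left unused
linear: ✗, repeated use of c ×2; n, b left unused
affine: ✗, repeated use of c ×2
relevant: ✗, n, b left unused
unrestricted: ✓, typability at T3 -> ((T1 -> T2) -> T2) -> (T1 -> T2) -> T2 is all that's needed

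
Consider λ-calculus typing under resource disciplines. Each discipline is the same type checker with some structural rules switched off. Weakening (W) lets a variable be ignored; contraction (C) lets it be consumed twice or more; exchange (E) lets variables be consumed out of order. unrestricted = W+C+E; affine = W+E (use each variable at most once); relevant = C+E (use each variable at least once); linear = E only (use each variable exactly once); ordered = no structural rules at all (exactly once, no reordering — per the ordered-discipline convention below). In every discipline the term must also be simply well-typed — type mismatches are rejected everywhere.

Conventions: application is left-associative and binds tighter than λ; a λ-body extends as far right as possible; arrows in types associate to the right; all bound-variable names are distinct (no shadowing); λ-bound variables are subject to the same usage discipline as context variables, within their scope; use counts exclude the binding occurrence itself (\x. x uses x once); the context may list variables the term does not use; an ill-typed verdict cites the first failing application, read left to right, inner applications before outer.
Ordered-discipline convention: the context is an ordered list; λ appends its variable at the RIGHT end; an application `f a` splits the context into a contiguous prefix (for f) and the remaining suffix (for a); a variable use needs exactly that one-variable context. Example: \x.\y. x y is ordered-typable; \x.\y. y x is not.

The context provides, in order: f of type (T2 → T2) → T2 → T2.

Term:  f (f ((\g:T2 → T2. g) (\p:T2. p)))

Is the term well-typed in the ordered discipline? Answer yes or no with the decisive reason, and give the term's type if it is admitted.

no — needs contraction — f ×2
counts: f: 2; g (λ-bound): 1; p (λ-bound): 1
left-to-right use order: f, f, g, p
typing: the term checks, with type T2 → T2
all disciplines: ordered ✗; linear ✗; affine ✗; relevant ✓; unrestricted ✓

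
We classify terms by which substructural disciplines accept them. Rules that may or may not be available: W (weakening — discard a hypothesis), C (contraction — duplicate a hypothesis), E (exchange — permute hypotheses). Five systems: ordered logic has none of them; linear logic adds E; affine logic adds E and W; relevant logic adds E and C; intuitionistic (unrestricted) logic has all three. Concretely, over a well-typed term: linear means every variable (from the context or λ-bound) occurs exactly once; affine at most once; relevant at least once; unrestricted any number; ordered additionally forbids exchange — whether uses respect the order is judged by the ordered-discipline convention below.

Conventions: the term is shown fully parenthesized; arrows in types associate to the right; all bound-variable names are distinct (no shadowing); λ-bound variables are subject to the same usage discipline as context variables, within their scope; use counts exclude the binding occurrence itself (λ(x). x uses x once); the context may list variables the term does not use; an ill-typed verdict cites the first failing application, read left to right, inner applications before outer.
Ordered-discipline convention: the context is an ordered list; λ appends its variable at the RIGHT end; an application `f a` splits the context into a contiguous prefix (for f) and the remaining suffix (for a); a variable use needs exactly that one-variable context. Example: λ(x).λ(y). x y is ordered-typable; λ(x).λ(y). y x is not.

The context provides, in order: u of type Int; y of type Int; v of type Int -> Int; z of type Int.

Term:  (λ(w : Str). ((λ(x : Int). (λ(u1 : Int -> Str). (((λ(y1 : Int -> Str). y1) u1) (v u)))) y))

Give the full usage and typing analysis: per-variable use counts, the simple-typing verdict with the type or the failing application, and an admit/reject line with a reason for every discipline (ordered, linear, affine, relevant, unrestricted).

usage: u: 1×, y: 1×, v: 1×, z: 0×, w (bound): 0×, x (bound): 0×, u1 (bound): 1×, y1 (bound): 1×
use order (left to right): y1, u1, v, u, y
typing: well-typed at Str -> (Int -> Str) -> Str
ordered ✗ (needs weakening: z, w, x unused)
linear ✗ (needs weakening: z, w, x unused)
affine ✓ (no duplicate uses among u, y, v, z, w, x, u1, y1)
relevant ✗ (needs weakening: z, w, x unused)
unrestricted ✓ (simply typable at Str -> (Int -> Str) -> Str; W, C, E all held)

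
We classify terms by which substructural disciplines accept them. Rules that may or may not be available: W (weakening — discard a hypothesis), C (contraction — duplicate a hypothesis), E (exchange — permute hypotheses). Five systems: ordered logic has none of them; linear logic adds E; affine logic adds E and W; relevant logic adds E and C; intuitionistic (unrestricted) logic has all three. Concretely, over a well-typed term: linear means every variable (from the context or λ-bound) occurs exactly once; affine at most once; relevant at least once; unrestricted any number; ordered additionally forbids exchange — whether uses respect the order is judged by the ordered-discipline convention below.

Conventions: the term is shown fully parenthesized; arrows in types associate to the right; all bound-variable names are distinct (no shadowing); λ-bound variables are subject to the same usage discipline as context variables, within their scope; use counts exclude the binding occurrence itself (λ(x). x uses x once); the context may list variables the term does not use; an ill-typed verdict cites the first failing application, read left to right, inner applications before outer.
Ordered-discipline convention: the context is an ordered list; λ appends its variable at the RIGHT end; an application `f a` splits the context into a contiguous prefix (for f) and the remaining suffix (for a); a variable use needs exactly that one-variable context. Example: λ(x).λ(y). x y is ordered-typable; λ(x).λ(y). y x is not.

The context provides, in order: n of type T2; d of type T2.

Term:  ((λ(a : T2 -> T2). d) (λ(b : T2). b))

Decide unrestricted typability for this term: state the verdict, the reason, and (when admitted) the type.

yes — well-typed at T2; no restrictions here; term : T2
counts: n: 0×, d: 1×, a (λ-bound): 0×, b (λ-bound): 1×
uses in reading order: d, b
typing: well-typed at T2
per-discipline verdicts: ordered ✗ · linear ✗ · affine ✓ · relevant ✗ · unrestricted ✓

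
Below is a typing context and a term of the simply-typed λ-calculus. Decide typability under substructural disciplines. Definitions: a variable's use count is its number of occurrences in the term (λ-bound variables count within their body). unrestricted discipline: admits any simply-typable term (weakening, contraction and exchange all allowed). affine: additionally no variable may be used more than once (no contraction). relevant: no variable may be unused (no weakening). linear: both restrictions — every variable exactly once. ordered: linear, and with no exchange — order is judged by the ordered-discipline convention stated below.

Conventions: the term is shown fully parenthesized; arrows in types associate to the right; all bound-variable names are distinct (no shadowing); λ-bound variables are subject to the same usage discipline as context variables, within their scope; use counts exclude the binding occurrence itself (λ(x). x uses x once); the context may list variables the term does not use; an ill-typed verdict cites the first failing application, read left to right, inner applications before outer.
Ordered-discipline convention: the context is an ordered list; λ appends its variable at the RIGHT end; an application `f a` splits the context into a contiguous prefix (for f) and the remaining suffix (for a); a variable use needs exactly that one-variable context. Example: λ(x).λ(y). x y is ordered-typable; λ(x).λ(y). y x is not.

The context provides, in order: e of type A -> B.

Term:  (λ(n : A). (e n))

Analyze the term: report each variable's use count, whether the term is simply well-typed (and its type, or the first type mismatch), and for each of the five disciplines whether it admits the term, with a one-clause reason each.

usage: e=1, n (bound)=1
order of uses: e, n
typing: the term checks, with type A -> B
ordered: ✓, e, n once each; derivable with no W/C/E
linear: ✓, single use per variable (e, n)
affine: ✓, at most one use each (e, n)
relevant: ✓, at least one use each (e, n)
unrestricted: ✓, simply typable at A -> B; W, C, E all held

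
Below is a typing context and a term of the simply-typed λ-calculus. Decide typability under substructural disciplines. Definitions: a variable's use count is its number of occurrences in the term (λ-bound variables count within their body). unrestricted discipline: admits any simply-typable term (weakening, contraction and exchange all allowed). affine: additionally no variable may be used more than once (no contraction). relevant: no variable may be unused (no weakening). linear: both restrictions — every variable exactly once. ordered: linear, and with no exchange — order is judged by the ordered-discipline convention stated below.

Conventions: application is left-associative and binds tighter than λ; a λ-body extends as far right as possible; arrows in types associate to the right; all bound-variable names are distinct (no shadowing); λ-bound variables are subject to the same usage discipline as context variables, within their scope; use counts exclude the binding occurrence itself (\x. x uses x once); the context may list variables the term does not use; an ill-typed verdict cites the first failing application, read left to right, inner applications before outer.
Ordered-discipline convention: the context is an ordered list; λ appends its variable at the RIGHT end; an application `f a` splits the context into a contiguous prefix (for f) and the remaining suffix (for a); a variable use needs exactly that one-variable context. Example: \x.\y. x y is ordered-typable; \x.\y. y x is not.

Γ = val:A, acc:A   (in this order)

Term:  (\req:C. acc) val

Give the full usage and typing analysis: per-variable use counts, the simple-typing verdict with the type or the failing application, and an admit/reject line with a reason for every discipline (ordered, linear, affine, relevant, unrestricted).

usage: val: 1; acc: 1; req [bound]: 0
left-to-right use order: acc, val
typing: ill-typed: an argument A mismatches the expected C
ordered: ✗, a type mismatch blocks all five
linear: ✗, the type mismatch rejects it
affine: ✗, not simply typable
relevant: ✗, fails simple typing
unrestricted: ✗, a type mismatch blocks all five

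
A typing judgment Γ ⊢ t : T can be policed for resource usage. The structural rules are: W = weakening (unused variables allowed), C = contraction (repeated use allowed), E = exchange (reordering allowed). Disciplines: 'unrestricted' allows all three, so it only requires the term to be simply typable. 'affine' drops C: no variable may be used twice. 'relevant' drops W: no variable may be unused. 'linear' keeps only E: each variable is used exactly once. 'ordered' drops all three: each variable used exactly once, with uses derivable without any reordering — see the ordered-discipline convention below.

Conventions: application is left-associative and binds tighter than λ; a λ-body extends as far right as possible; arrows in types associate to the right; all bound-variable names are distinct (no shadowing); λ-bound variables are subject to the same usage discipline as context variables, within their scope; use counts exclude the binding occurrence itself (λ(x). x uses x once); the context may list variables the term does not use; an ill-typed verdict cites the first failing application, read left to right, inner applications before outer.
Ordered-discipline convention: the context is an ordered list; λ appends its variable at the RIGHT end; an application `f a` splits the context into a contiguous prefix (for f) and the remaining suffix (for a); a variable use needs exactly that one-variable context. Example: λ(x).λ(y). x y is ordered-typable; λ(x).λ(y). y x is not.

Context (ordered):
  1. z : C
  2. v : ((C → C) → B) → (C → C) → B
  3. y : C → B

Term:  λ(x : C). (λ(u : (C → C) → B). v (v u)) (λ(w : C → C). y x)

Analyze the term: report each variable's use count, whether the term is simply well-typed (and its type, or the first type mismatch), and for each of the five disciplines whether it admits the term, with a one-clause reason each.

counts: z: 0×, v: 2×, y: 1×, x [bound]: 1×, u [bound]: 1×, w [bound]: 0×
order of uses: v, v, u, y, x
typing: ✓ — C → (C → C) → B
ordered ✗ (v ×2 used more than once (contraction); needs weakening: z, w unused)
linear ✗ (v ×2 used more than once (contraction); needs weakening: z, w unused)
affine ✗ (v ×2 used more than once (contraction))
relevant ✗ (needs weakening: z, w unused)
unrestricted ✓ (simply typable at C → (C → C) → B; W, C, E all held)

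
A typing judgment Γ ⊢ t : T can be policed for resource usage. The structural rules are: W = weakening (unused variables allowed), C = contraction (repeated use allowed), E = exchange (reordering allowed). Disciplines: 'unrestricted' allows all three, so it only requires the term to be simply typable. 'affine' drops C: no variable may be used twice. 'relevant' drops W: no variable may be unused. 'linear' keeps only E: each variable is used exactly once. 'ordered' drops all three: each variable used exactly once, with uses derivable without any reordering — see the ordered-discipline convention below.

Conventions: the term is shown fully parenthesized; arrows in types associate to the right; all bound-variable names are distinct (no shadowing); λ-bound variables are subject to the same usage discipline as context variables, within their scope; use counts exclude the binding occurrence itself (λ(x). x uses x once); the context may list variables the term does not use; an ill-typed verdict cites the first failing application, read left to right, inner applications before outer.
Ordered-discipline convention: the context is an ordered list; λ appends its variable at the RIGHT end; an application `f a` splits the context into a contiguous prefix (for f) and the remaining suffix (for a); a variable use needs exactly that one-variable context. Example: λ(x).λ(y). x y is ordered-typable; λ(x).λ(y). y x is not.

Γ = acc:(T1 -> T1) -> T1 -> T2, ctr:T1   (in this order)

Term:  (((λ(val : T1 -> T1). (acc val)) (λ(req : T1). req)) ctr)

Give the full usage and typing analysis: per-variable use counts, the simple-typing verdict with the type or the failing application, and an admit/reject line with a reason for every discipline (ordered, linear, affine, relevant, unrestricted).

usage: acc: 1×; ctr: 1×; val (λ-bound): 1×; req (λ-bound): 1×
use order (left to right): acc, val, req, ctr
typing: ✓ — T2
ordered ✓ (acc, ctr, val, req once each; derivable with no W/C/E)
linear ✓ (acc, ctr, val, req: one use apiece)
affine ✓ (acc, ctr, val, req: no repeats, contraction unneeded)
relevant ✓ (every one of acc, ctr, val, req appears)
unrestricted ✓ (typability at T2 is all that's needed)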